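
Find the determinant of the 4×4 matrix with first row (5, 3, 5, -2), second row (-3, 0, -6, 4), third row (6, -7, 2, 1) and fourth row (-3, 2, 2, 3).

Expand along row 2 (it has 1 zero):
  − (-3) · M_21   where M_21 = det([3 5 -2; -7 2 1; 2 2 3]) = 163
  − (-6) · M_23   where M_23 = det([5 3 -2; 6 -7 1; -3 2 3]) = -160
  + (4) · M_24   where M_24 = det([5 3 5; 6 -7 2; -3 2 2]) = -189
det = (-1)·(-3)·(163) + (-1)·(-6)·(-160) + (+1)·(4)·(-189) = -1227

-1227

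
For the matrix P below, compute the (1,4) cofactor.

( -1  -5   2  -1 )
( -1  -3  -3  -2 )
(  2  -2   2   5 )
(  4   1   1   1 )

Delete row 1 and column 4; the remaining 3×3 submatrix is [-1 -3 -3; 2 -2 2; 4 1 1].
Its determinant is -44.
The cofactor carries sign (−1)^(1+4) = −1, so C_{1,4} = −(-44) = 44.

44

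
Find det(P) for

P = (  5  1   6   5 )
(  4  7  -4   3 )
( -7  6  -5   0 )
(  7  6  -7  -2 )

Expand along row 3 (it has 1 zero):
  + (-7) · M_31   where M_31 = det([1 6 5; 7 -4 3; 6 -7 -2]) = 96
  − (6) · M_32   where M_32 = det([5 6 5; 4 -4 3; 7 -7 -2]) = 319
  + (-5) · M_33   where M_33 = det([5 1 5; 4 7 3; 7 6 -2]) = -256
det = (+1)·(-7)·(96) + (-1)·(6)·(319) + (+1)·(-5)·(-256) = -1306

-1306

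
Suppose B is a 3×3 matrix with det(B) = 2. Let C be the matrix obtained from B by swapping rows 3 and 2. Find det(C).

The determinant is -2.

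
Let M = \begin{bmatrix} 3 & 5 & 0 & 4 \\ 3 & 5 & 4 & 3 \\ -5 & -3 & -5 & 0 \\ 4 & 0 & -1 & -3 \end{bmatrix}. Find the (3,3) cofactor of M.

Delete row 3 and column 3; the remaining 3×3 submatrix is [3 5 4; 3 5 3; 4 0 -3].
Its determinant is -20.
The cofactor carries sign (−1)^(3+3) = +1, so C_{3,3} = +(-20) = -20.

-20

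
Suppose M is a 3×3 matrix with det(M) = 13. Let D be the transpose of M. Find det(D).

det(Mᵀ) = det(M).
det(D) = (1)·(13) = 13

det(D) = 13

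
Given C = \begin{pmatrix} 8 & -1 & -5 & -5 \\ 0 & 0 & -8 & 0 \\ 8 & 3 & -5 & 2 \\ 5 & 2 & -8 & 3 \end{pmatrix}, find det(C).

Expand along row 2 (it has 3 zeros):
  − (-8) · M_23   where M_23 = det([8 -1 -5; 8 3 2; 5 2 3]) = 49
det = (-1)·(-8)·(49) = 392

392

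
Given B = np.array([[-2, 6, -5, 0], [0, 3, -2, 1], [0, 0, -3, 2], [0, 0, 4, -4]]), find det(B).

|B| = -24

B is block upper-triangular with a 2×2 block and a 2×2 block on the diagonal, so its determinant equals the product of the determinants of the diagonal blocks.
det of the 2×2 block = -6
det of the 2×2 block = 4
det = (-6)·(4) = -24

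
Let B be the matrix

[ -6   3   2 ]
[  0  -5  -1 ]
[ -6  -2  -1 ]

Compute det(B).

The determinant is -60.

Expand along column 1:
  + (-6) · |-5 -1; -2 -1| = (-6)·(5 − 2) = -18
  + (-6) · |3 2; -5 -1| = (-6)·(-3 − (-10)) = -42
Sum: (-18) + (-42) = -60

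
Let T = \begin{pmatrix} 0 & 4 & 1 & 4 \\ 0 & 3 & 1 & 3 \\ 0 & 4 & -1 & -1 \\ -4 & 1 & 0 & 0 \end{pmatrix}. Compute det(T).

det(T) = -20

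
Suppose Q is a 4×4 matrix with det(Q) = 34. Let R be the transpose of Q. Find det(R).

det(Qᵀ) = det(Q).
det(R) = (1)·(34) = 34

34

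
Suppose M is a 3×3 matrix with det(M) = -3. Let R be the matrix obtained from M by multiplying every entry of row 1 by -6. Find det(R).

18

Scaling one row by -6 multiplies the determinant by -6.
det(R) = (-6)·(-3) = 18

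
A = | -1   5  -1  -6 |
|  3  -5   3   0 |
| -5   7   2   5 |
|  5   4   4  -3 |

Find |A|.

Expand along row 2 (it has 1 zero):
  − (3) · M_21   where M_21 = det([5 -1 -6; 7 2 5; 4 4 -3]) = -291
  + (-5) · M_22   where M_22 = det([-1 -1 -6; -5 2 5; 5 4 -3]) = 196
  − (3) · M_23   where M_23 = det([-1 5 -6; -5 7 5; 5 4 -3]) = 421
det = (-1)·(3)·(-291) + (+1)·(-5)·(196) + (-1)·(3)·(421) = -1370

|A| = -1370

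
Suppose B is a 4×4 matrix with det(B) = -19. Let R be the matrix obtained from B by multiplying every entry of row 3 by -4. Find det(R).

Scaling one row by -4 multiplies the determinant by -4.
det(R) = (-4)·(-19) = 76

The determinant is 76.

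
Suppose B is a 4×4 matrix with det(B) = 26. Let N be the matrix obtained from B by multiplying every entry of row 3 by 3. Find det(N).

78

Scaling one row by 3 multiplies the determinant by 3.
det(N) = (3)·(26) = 78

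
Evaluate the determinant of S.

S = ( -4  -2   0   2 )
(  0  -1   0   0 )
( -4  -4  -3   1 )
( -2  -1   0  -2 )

Expand along row 2 (it has 3 zeros):
  + (-1) · M_22   where M_22 = det([-4 0 2; -4 -3 1; -2 0 -2]) = -36
det = (+1)·(-1)·(-36) = 36

36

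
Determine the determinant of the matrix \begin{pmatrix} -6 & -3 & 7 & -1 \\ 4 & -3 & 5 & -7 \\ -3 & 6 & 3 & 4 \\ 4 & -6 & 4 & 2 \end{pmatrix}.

Expand along row 1:
  + (-6) · M_11   where M_11 = det([-3 5 -7; 6 3 4; -6 4 2]) = -444
  − (-3) · M_12   where M_12 = det([4 5 -7; -3 3 4; 4 4 2]) = 238
  + (7) · M_13   where M_13 = det([4 -3 -7; -3 6 4; 4 -6 2]) = 120
  − (-1) · M_14   where M_14 = det([4 -3 5; -3 6 3; 4 -6 4]) = 66
det = (+1)·(-6)·(-444) + (-1)·(-3)·(238) + (+1)·(7)·(120) + (-1)·(-1)·(66) = 4284

4284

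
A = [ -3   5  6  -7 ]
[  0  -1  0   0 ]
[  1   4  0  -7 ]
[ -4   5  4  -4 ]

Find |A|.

Expand along row 2 (it has 3 zeros):
  + (-1) · M_22   where M_22 = det([-3 6 -7; 1 0 -7; -4 4 -4]) = 80
det = (+1)·(-1)·(80) = -80

det(A) = -80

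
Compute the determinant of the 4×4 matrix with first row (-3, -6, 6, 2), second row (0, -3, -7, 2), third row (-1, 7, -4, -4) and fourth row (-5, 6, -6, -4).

The determinant is -170.

Expand along row 2 (it has 1 zero):
  + (-3) · M_22   where M_22 = det([-3 6 2; -1 -4 -4; -5 -6 -4]) = 92
  − (-7) · M_23   where M_23 = det([-3 -6 2; -1 7 -4; -5 6 -4]) = -26
  + (2) · M_24   where M_24 = det([-3 -6 6; -1 7 -4; -5 6 -6]) = 144
det = (+1)·(-3)·(92) + (-1)·(-7)·(-26) + (+1)·(2)·(144) = -170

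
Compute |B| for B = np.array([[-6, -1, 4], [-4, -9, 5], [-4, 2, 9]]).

|B| = 354

Expand along row 1:
  + (-6) · |-9 5; 2 9| = (-6)·(-81 − 10) = 546
  − (-1) · |-4 5; -4 9| = −(-1)·(-36 − (-20)) = -16
  + 4 · |-4 -9; -4 2| = 4·(-8 − 36) = -176
Sum: (546) + (-16) + (-176) = 354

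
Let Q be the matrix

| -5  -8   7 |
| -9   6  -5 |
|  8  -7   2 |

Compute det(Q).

Expand along column 1:
  + (-5) · |6 -5; -7 2| = (-5)·(12 − 35) = 115
  − (-9) · |-8 7; -7 2| = −(-9)·(-16 − (-49)) = 297
  + 8 · |-8 7; 6 -5| = 8·(40 − 42) = -16
Sum: (115) + (297) + (-16) = 396

396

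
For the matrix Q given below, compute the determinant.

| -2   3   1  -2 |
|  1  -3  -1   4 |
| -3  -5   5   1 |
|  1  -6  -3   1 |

Expand along row 1:
  + (-2) · M_11   where M_11 = det([-3 -1 4; -5 5 1; -6 -3 1]) = 157
  − (3) · M_12   where M_12 = det([1 -1 4; -3 5 1; 1 -3 1]) = 20
  + (1) · M_13   where M_13 = det([1 -3 4; -3 -5 1; 1 -6 1]) = 81
  − (-2) · M_14   where M_14 = det([1 -3 -1; -3 -5 5; 1 -6 -3]) = 34
det = (+1)·(-2)·(157) + (-1)·(3)·(20) + (+1)·(1)·(81) + (-1)·(-2)·(34) = -225

-225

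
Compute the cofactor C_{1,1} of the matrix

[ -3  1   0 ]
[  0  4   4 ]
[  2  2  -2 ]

Delete row 1 and column 1; the remaining 2×2 submatrix is [4 4; 2 -2].
Its determinant is 4·(-2) − 4·2 = -16.
The cofactor carries sign (−1)^(1+1) = +1, so C_{1,1} = +(-16) = -16.

-16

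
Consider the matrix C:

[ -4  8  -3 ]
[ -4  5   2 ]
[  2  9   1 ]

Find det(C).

254

Expand along row 1:
  + (-4) · |5 2; 9 1| = (-4)·(5 − 18) = 52
  − 8 · |-4 2; 2 1| = −8·(-4 − 4) = 64
  + (-3) · |-4 5; 2 9| = (-3)·(-36 − 10) = 138
Sum: (52) + (64) + (138) = 254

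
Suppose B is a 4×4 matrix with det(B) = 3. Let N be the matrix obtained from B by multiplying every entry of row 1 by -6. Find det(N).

Scaling one row by -6 multiplies the determinant by -6.
det(N) = (-6)·(3) = -18

-18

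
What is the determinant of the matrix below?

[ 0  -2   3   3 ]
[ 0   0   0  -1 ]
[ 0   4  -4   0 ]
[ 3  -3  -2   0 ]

The determinant is 12.

Expand along row 2 (it has 3 zeros):
  + (-1) · M_24   where M_24 = det([0 -2 3; 0 4 -4; 3 -3 -2]) = -12
det = (+1)·(-1)·(-12) = 12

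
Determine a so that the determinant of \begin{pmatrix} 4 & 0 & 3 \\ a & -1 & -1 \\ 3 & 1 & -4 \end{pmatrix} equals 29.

Expanding along the row containing a, det(B) is linear in a: det(B) = (3)·a + (29).
Set (3)·a + (29) = 29  ⇒  (3)·a = 0  ⇒  a = 0.

0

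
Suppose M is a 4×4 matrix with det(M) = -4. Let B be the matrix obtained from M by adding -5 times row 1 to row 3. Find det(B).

Adding a multiple of one row to another leaves the determinant unchanged.
det(B) = (1)·(-4) = -4

|B| = -4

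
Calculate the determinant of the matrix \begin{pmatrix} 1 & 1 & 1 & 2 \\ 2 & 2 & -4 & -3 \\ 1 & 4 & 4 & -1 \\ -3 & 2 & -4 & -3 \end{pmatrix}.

270

Expand along row 1:
  + (1) · M_11   where M_11 = det([2 -4 -3; 4 4 -1; 2 -4 -3]) = 0
  − (1) · M_12   where M_12 = det([2 -4 -3; 1 4 -1; -3 -4 -3]) = -80
  + (1) · M_13   where M_13 = det([2 2 -3; 1 4 -1; -3 2 -3]) = -50
  − (2) · M_14   where M_14 = det([2 2 -4; 1 4 4; -3 2 -4]) = -120
det = (+1)·(1)·(0) + (-1)·(1)·(-80) + (+1)·(1)·(-50) + (-1)·(2)·(-120) = 270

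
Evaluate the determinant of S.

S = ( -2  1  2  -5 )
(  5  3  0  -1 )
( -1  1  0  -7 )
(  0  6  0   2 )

464

Expand along column 3 (it has 3 zeros):
  + (2) · M_13   where M_13 = det([5 3 -1; -1 1 -7; 0 6 2]) = 232
det = (+1)·(2)·(232) = 464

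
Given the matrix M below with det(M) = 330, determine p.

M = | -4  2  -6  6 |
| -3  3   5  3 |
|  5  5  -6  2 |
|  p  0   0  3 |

Expanding along the row containing p, det(M) is linear in p: det(M) = (256)·p + (1098).
Set (256)·p + (1098) = 330  ⇒  (256)·p = -768  ⇒  p = -3.

-3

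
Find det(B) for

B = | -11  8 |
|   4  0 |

-32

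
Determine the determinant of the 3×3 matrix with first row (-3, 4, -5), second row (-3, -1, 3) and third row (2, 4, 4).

The determinant is 170.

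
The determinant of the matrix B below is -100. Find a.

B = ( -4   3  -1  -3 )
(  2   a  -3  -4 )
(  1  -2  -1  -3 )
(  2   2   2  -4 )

Expanding along the row containing a, det(B) is linear in a: det(B) = (-50)·a + (-300).
Set (-50)·a + (-300) = -100  ⇒  (-50)·a = 200  ⇒  a = -4.

-4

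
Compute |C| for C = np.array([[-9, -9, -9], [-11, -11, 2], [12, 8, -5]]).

The determinant is -468.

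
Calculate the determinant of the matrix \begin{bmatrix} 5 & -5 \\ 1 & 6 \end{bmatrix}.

35

det = 5·6 − (-5)·1 = 30 − (-5) = 35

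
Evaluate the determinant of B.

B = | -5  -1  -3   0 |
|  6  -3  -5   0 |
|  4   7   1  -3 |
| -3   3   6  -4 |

Expand along column 4 (it has 2 zeros):
  − (-3) · M_34   where M_34 = det([-5 -1 -3; 6 -3 -5; -3 3 6]) = 9
  + (-4) · M_44   where M_44 = det([-5 -1 -3; 6 -3 -5; 4 7 1]) = -296
det = (-1)·(-3)·(9) + (+1)·(-4)·(-296) = 1211

det(B) = 1211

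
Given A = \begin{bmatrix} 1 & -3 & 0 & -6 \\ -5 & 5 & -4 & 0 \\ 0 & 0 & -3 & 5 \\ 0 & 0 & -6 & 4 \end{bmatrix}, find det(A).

-180

A is block upper-triangular with a 2×2 block and a 2×2 block on the diagonal, so its determinant equals the product of the determinants of the diagonal blocks.
det of the 2×2 block = -10
det of the 2×2 block = 18
det = (-10)·(18) = -180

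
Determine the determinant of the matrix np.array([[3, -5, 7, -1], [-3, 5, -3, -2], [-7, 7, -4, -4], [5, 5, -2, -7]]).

-406

Expand along row 1:
  + (3) · M_11   where M_11 = det([5 -3 -2; 7 -4 -4; 5 -2 -7]) = 1
  − (-5) · M_12   where M_12 = det([-3 -3 -2; -7 -4 -4; 5 -2 -7]) = 79
  + (7) · M_13   where M_13 = det([-3 5 -2; -7 7 -4; 5 5 -7]) = -118
  − (-1) · M_14   where M_14 = det([-3 5 -3; -7 7 -4; 5 5 -2]) = 22
det = (+1)·(3)·(1) + (-1)·(-5)·(79) + (+1)·(7)·(-118) + (-1)·(-1)·(22) = -406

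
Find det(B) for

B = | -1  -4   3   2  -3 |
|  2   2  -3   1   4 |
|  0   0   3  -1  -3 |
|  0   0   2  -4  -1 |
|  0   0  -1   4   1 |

-66

B is block upper-triangular with a 2×2 block and a 3×3 block on the diagonal, so its determinant equals the product of the determinants of the diagonal blocks.
det of the 2×2 block = 6
det of the 3×3 block = -11
det = (6)·(-11) = -66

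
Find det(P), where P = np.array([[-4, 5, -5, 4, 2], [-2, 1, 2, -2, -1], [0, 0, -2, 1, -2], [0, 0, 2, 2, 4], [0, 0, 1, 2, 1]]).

60

P is block upper-triangular with a 2×2 block and a 3×3 block on the diagonal, so its determinant equals the product of the determinants of the diagonal blocks.
det of the 2×2 block = 6
det of the 3×3 block = 10
det = (6)·(10) = 60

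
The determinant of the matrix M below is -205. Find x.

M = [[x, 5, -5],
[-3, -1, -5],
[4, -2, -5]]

Expanding along the column containing x, det(M) is linear in x: det(M) = (-5)·x + (-225).
Set (-5)·x + (-225) = -205  ⇒  (-5)·x = 20  ⇒  x = -4.

-4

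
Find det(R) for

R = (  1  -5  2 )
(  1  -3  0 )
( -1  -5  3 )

Expand along row 2:
  − 1 · |-5 2; -5 3| = −1·(-15 − (-10)) = 5
  + (-3) · |1 2; -1 3| = (-3)·(3 − (-2)) = -15
Sum: (5) + (-15) = -10

-10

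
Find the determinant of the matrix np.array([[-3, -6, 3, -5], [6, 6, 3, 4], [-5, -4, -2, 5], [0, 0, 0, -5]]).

Expand along row 4 (it has 3 zeros):
  + (-5) · M_44   where M_44 = det([-3 -6 3; 6 6 3; -5 -4 -2]) = 36
det = (+1)·(-5)·(36) = -180

-180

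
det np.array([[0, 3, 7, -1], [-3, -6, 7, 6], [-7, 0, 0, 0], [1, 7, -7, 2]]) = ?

-3871

Expand along row 3 (it has 3 zeros):
  + (-7) · M_31   where M_31 = det([3 7 -1; -6 7 6; 7 -7 2]) = 553
det = (+1)·(-7)·(553) = -3871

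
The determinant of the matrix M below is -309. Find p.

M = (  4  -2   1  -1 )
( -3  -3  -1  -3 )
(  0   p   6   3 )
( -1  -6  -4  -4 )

0

Expanding along the column containing p, det(M) is linear in p: det(M) = (52)·p + (-309).
Set (52)·p + (-309) = -309  ⇒  (52)·p = 0  ⇒  p = 0.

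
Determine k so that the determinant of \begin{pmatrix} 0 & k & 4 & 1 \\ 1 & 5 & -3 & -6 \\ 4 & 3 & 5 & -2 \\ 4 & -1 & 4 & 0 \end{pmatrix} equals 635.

Expanding along the row containing k, det(M) is linear in k: det(M) = (-56)·k + (131).
Set (-56)·k + (131) = 635  ⇒  (-56)·k = 504  ⇒  k = -9.

-9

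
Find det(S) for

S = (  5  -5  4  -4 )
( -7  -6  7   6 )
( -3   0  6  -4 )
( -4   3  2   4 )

Expand along row 3 (it has 1 zero):
  + (-3) · M_31   where M_31 = det([-5 4 -4; -6 7 6; 3 2 4]) = 220
  + (6) · M_33   where M_33 = det([5 -5 -4; -7 -6 6; -4 3 4]) = -50
  − (-4) · M_34   where M_34 = det([5 -5 4; -7 -6 7; -4 3 2]) = -275
det = (+1)·(-3)·(220) + (+1)·(6)·(-50) + (-1)·(-4)·(-275) = -2060

-2060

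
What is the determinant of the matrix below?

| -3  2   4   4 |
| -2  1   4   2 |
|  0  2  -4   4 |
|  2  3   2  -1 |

-28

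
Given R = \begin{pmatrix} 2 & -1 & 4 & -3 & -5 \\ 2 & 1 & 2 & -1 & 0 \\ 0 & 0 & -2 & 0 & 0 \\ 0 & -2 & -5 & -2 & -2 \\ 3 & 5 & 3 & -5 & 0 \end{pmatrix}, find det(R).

det(R) = -168

Expand along row 3 (it has 4 zeros):
  + (-2) · M_33   where M_33 = det([2 -1 -3 -5; 2 1 -1 0; 0 -2 -2 -2; 3 5 -5 0]) = 84
det = (+1)·(-2)·(84) = -168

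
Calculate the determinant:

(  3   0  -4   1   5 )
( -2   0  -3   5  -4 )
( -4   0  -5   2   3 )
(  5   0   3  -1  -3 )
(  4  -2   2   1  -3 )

Expand along column 2 (it has 4 zeros):
  − (-2) · M_52   where M_52 = det([3 -4 1 5; -2 -3 5 -4; -4 -5 2 3; 5 3 -1 -3]) = -189
det = (-1)·(-2)·(-189) = -378

-378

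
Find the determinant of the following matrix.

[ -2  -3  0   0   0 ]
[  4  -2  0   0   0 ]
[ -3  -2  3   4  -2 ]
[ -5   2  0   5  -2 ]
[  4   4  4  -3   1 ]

The determinant is 80.

The matrix is block lower-triangular with a 2×2 block and a 3×3 block on the diagonal, so its determinant equals the product of the determinants of the diagonal blocks.
det of the 2×2 block = 16
det of the 3×3 block = 5
det = (16)·(5) = 80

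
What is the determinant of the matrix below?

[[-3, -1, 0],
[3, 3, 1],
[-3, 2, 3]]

The determinant is -9.

Expand along column 3:
  − 1 · |-3 -1; -3 2| = −1·(-6 − 3) = 9
  + 3 · |-3 -1; 3 3| = 3·(-9 − (-3)) = -18
Sum: (9) + (-18) = -9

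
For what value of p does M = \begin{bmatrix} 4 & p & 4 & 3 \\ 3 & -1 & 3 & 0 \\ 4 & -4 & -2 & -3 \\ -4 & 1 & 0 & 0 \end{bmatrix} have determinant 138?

-2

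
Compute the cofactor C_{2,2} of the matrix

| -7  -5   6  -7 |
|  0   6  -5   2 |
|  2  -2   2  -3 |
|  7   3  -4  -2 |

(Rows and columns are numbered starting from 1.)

164

Delete row 2 and column 2; the remaining 3×3 submatrix is [-7 6 -7; 2 2 -3; 7 -4 -2].
Its determinant is 164.
The cofactor carries sign (−1)^(2+2) = +1, so C_{2,2} = +(164) = 164.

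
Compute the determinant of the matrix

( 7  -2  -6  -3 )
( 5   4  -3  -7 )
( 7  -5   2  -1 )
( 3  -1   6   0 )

The determinant is 607.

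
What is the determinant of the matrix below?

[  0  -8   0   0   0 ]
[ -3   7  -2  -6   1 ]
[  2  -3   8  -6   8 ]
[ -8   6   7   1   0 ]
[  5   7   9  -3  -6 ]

Expand along row 1 (it has 4 zeros):
  − (-8) · M_12   where M_12 = det([-3 -2 -6 1; 2 8 -6 8; -8 7 1 0; 5 9 -3 -6]) = 9990
det = (-1)·(-8)·(9990) = 79920

79920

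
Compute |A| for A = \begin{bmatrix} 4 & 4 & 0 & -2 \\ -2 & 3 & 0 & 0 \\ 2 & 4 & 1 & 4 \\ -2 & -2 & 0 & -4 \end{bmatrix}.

-100

Expand along column 3 (it has 3 zeros):
  + (1) · M_33   where M_33 = det([4 4 -2; -2 3 0; -2 -2 -4]) = -100
det = (+1)·(1)·(-100) = -100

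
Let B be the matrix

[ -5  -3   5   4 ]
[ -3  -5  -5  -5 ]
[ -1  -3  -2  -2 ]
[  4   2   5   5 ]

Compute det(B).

|B| = -2

Expand along row 1:
  + (-5) · M_11   where M_11 = det([-5 -5 -5; -3 -2 -2; 2 5 5]) = 0
  − (-3) · M_12   where M_12 = det([-3 -5 -5; -1 -2 -2; 4 5 5]) = 0
  + (5) · M_13   where M_13 = det([-3 -5 -5; -1 -3 -2; 4 2 5]) = -2
  − (4) · M_14   where M_14 = det([-3 -5 -5; -1 -3 -2; 4 2 5]) = -2
det = (+1)·(-5)·(0) + (-1)·(-3)·(0) + (+1)·(5)·(-2) + (-1)·(4)·(-2) = -2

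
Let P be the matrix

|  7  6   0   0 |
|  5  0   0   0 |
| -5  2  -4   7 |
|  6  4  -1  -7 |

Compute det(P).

The determinant is -1050.

P is block lower-triangular with a 2×2 block and a 2×2 block on the diagonal, so its determinant equals the product of the determinants of the diagonal blocks.
det of the 2×2 block = -30
det of the 2×2 block = 35
det = (-30)·(35) = -1050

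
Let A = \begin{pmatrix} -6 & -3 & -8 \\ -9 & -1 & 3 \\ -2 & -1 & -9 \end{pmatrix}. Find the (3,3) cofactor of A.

The cofactor is -21.

Delete row 3 and column 3; the remaining 2×2 submatrix is [-6 -3; -9 -1].
Its determinant is (-6)·(-1) − (-3)·(-9) = -21.
The cofactor carries sign (−1)^(3+3) = +1, so C_{3,3} = +(-21) = -21.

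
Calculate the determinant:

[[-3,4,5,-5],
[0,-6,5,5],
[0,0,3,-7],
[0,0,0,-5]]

-270

The matrix is upper triangular, so the determinant is the product of the diagonal entries:
det = (-3) · (-6) · (3) · (-5) = -270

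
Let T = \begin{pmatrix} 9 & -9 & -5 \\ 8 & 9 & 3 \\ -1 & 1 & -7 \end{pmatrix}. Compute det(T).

Expand along row 1:
  + 9 · |9 3; 1 -7| = 9·(-63 − 3) = -594
  − (-9) · |8 3; -1 -7| = −(-9)·(-56 − (-3)) = -477
  + (-5) · |8 9; -1 1| = (-5)·(8 − (-9)) = -85
Sum: (-594) + (-477) + (-85) = -1156

det(T) = -1156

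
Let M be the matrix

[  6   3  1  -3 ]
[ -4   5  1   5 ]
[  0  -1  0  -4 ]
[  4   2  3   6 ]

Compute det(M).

det(M) = 430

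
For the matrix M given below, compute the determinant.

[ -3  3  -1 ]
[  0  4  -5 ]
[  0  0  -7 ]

|M| = 84

M is upper triangular, so det(M) is the product of the diagonal entries:
det = (-3) · (4) · (-7) = 84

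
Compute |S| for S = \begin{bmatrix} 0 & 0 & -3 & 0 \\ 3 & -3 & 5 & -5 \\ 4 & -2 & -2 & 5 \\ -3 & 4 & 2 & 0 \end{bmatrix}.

Expand along row 1 (it has 3 zeros):
  + (-3) · M_13   where M_13 = det([3 -3 -5; 4 -2 5; -3 4 0]) = -65
det = (+1)·(-3)·(-65) = 195

|S| = 195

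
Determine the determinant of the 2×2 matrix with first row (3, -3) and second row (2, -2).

0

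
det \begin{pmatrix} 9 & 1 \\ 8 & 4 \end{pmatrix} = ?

28

det = 9·4 − 1·8 = 36 − 8 = 28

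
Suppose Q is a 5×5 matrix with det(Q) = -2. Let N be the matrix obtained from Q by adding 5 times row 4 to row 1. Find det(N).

|N| = -2

Adding a multiple of one row to another leaves the determinant unchanged.
det(N) = (1)·(-2) = -2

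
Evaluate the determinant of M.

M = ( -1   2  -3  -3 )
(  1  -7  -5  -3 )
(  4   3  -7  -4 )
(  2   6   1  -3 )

Expand along row 1:
  + (-1) · M_11   where M_11 = det([-7 -5 -3; 3 -7 -4; 6 1 -3]) = -235
  − (2) · M_12   where M_12 = det([1 -5 -3; 4 -7 -4; 2 1 -3]) = -49
  + (-3) · M_13   where M_13 = det([1 -7 -3; 4 3 -4; 2 6 -3]) = -67
  − (-3) · M_14   where M_14 = det([1 -7 -5; 4 3 -7; 2 6 1]) = 81
det = (+1)·(-1)·(-235) + (-1)·(2)·(-49) + (+1)·(-3)·(-67) + (-1)·(-3)·(81) = 777

777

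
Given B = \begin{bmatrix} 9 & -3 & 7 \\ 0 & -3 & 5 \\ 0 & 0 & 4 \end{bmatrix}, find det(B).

-108

B is upper triangular, so det(B) is the product of the diagonal entries:
det = (9) · (-3) · (4) = -108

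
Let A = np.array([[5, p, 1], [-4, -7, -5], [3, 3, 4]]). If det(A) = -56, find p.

Expanding along the row containing p, det(A) is linear in p: det(A) = (1)·p + (-56).
Set (1)·p + (-56) = -56  ⇒  (1)·p = 0  ⇒  p = 0.

0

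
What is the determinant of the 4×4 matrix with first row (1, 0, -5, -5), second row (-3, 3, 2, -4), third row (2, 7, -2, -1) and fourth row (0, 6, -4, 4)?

1310

Expand along row 1 (it has 1 zero):
  + (1) · M_11   where M_11 = det([3 2 -4; 7 -2 -1; 6 -4 4]) = -40
  + (-5) · M_13   where M_13 = det([-3 3 -4; 2 7 -1; 0 6 4]) = -174
  − (-5) · M_14   where M_14 = det([-3 3 2; 2 7 -2; 0 6 -4]) = 96
det = (+1)·(1)·(-40) + (+1)·(-5)·(-174) + (-1)·(-5)·(96) = 1310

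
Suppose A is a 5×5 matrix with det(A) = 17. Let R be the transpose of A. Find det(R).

det(Aᵀ) = det(A).
det(R) = (1)·(17) = 17

17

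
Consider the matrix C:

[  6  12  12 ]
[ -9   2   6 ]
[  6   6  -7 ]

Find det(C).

|C| = -1416

Expand along column 1:
  + 6 · |2 6; 6 -7| = 6·(-14 − 36) = -300
  − (-9) · |12 12; 6 -7| = −(-9)·(-84 − 72) = -1404
  + 6 · |12 12; 2 6| = 6·(72 − 24) = 288
Sum: (-300) + (-1404) + (288) = -1416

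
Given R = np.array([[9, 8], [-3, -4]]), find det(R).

-12

det(R) = 9·(-4) − 8·(-3) = -36 − (-24) = -12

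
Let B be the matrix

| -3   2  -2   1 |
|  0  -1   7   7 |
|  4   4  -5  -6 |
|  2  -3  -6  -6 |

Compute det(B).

The determinant is 405.

Expand along row 2 (it has 1 zero):
  + (-1) · M_22   where M_22 = det([-3 -2 1; 4 -5 -6; 2 -6 -6]) = -20
  − (7) · M_23   where M_23 = det([-3 2 1; 4 4 -6; 2 -3 -6]) = 130
  + (7) · M_24   where M_24 = det([-3 2 -2; 4 4 -5; 2 -3 -6]) = 185
det = (+1)·(-1)·(-20) + (-1)·(7)·(130) + (+1)·(7)·(185) = 405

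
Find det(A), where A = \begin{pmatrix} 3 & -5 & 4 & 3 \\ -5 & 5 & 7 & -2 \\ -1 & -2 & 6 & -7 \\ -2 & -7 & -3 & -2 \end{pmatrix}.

Expand along row 1:
  + (3) · M_11   where M_11 = det([5 7 -2; -2 6 -7; -7 -3 -2]) = 54
  − (-5) · M_12   where M_12 = det([-5 7 -2; -1 6 -7; -2 -3 -2]) = 219
  + (4) · M_13   where M_13 = det([-5 5 -2; -1 -2 -7; -2 -7 -2]) = 279
  − (3) · M_14   where M_14 = det([-5 5 7; -1 -2 6; -2 -7 -3]) = -294
det = (+1)·(3)·(54) + (-1)·(-5)·(219) + (+1)·(4)·(279) + (-1)·(3)·(-294) = 3255

3255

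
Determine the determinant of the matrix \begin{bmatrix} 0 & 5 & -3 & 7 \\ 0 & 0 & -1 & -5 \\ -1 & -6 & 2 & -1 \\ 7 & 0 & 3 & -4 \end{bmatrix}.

Expand along row 2 (it has 2 zeros):
  − (-1) · M_23   where M_23 = det([0 5 7; -1 -6 -1; 7 0 -4]) = 239
  + (-5) · M_24   where M_24 = det([0 5 -3; -1 -6 2; 7 0 3]) = -41
det = (-1)·(-1)·(239) + (+1)·(-5)·(-41) = 444

The determinant is 444.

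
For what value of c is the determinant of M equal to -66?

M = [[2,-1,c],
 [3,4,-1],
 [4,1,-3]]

3

Expanding along the row containing c, det(M) is linear in c: det(M) = (-13)·c + (-27).
Set (-13)·c + (-27) = -66  ⇒  (-13)·c = -39  ⇒  c = 3.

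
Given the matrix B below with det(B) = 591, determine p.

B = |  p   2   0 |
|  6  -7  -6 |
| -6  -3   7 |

-9

Expanding along the column containing p, det(B) is linear in p: det(B) = (-67)·p + (-12).
Set (-67)·p + (-12) = 591  ⇒  (-67)·p = 603  ⇒  p = -9.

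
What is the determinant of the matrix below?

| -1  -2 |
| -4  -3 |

-5

det = (-1)·(-3) − (-2)·(-4) = 3 − 8 = -5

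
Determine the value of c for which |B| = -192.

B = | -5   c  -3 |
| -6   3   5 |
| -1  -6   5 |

Expanding along the row containing c, det(B) is linear in c: det(B) = (25)·c + (-342).
Set (25)·c + (-342) = -192  ⇒  (25)·c = 150  ⇒  c = 6.

c = 6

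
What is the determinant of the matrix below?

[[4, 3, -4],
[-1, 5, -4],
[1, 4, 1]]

111

Expand along row 1:
  + 4 · |5 -4; 4 1| = 4·(5 − (-16)) = 84
  − 3 · |-1 -4; 1 1| = −3·(-1 − (-4)) = -9
  + (-4) · |-1 5; 1 4| = (-4)·(-4 − 5) = 36
Sum: (84) + (-9) + (36) = 111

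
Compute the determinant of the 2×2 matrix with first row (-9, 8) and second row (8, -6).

det = (-9)·(-6) − 8·8 = 54 − 64 = -10

-10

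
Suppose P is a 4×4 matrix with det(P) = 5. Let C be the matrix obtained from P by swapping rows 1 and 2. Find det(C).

-5

Swapping two rows multiplies the determinant by −1.
det(C) = (-1)·(5) = -5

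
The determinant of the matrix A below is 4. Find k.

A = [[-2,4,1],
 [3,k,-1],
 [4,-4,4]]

k = -6

Expanding along the row containing k, det(A) is linear in k: det(A) = (-12)·k + (-68).
Set (-12)·k + (-68) = 4  ⇒  (-12)·k = 72  ⇒  k = -6.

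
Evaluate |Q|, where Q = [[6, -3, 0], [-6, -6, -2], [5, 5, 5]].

-180

Expand along column 3:
  − (-2) · |6 -3; 5 5| = −(-2)·(30 − (-15)) = 90
  + 5 · |6 -3; -6 -6| = 5·(-36 − 18) = -270
Sum: (90) + (-270) = -180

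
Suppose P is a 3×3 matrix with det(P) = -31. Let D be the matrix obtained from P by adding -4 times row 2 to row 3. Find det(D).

det(D) = -31

Adding a multiple of one row to another leaves the determinant unchanged.
det(D) = (1)·(-31) = -31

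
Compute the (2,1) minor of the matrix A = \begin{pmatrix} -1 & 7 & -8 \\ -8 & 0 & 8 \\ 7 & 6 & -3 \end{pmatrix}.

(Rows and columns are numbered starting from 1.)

Delete row 2 and column 1; the remaining 2×2 submatrix is [7 -8; 6 -3].
Its determinant is 7·(-3) − (-8)·6 = 27.

27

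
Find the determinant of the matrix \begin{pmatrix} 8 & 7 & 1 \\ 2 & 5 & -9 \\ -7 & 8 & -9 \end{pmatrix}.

834

Expand along row 1:
  + 8 · |5 -9; 8 -9| = 8·(-45 − (-72)) = 216
  − 7 · |2 -9; -7 -9| = −7·(-18 − 63) = 567
  + 1 · |2 5; -7 8| = 1·(16 − (-35)) = 51
Sum: (216) + (567) + (51) = 834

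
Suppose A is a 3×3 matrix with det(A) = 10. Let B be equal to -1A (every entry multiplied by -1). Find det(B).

-10

For a 3×3 matrix, det(-1A) = (-1)^3·det(A) = -1·det(A).
det(B) = (-1)·(10) = -10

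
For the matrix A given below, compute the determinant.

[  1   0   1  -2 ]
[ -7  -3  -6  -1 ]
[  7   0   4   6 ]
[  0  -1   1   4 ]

Expand along column 2 (it has 2 zeros):
  + (-3) · M_22   where M_22 = det([1 1 -2; 7 4 6; 0 1 4]) = -32
  + (-1) · M_42   where M_42 = det([1 1 -2; -7 -6 -1; 7 4 6]) = -25
det = (+1)·(-3)·(-32) + (+1)·(-1)·(-25) = 121

|A| = 121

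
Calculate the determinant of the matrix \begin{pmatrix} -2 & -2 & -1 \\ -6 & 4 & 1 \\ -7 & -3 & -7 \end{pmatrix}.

Expand along column 1:
  + (-2) · |4 1; -3 -7| = (-2)·(-28 − (-3)) = 50
  − (-6) · |-2 -1; -3 -7| = −(-6)·(14 − 3) = 66
  + (-7) · |-2 -1; 4 1| = (-7)·(-2 − (-4)) = -14
Sum: (50) + (66) + (-14) = 102

The determinant is 102.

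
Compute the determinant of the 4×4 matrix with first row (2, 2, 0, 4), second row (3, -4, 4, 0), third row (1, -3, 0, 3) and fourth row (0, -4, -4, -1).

Expand along column 3 (it has 2 zeros):
  − (4) · M_23   where M_23 = det([2 2 4; 1 -3 3; 0 -4 -1]) = 16
  − (-4) · M_43   where M_43 = det([2 2 4; 3 -4 0; 1 -3 3]) = -62
det = (-1)·(4)·(16) + (-1)·(-4)·(-62) = -312

-312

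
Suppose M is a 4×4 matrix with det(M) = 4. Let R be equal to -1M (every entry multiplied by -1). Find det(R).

4

For a 4×4 matrix, det(-1M) = (-1)^4·det(M) = 1·det(M).
det(R) = (1)·(4) = 4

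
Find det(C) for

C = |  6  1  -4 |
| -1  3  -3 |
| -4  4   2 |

90

Expand along column 1:
  + 6 · |3 -3; 4 2| = 6·(6 − (-12)) = 108
  − (-1) · |1 -4; 4 2| = −(-1)·(2 − (-16)) = 18
  + (-4) · |1 -4; 3 -3| = (-4)·(-3 − (-12)) = -36
Sum: (108) + (18) + (-36) = 90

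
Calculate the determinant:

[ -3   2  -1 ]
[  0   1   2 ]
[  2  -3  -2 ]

Expand along row 2:
  + 1 · |-3 -1; 2 -2| = 1·(6 − (-2)) = 8
  − 2 · |-3 2; 2 -3| = −2·(9 − 4) = -10
Sum: (8) + (-10) = -2

The determinant is -2.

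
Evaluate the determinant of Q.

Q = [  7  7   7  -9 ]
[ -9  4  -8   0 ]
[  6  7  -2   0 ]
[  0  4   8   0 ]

det(Q) = -8640

Expand along column 4 (it has 3 zeros):
  − (-9) · M_14   where M_14 = det([-9 4 -8; 6 7 -2; 0 4 8]) = -960
det = (-1)·(-9)·(-960) = -8640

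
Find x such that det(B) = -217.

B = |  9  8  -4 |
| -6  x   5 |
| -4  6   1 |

-3

Expanding along the row containing x, det(B) is linear in x: det(B) = (-7)·x + (-238).
Set (-7)·x + (-238) = -217  ⇒  (-7)·x = 21  ⇒  x = -3.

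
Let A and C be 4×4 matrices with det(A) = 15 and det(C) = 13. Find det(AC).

det(AC) = det(A)·det(C) = (15)·(13) = 195

|AC| = 195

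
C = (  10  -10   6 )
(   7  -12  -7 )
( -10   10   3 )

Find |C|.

Expand along row 1:
  + 10 · |-12 -7; 10 3| = 10·(-36 − (-70)) = 340
  − (-10) · |7 -7; -10 3| = −(-10)·(21 − 70) = -490
  + 6 · |7 -12; -10 10| = 6·(70 − 120) = -300
Sum: (340) + (-490) + (-300) = -450

det(C) = -450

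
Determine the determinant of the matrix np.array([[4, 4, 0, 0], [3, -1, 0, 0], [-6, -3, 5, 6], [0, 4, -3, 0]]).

The matrix is block lower-triangular with a 2×2 block and a 2×2 block on the diagonal, so its determinant equals the product of the determinants of the diagonal blocks.
det of the 2×2 block = -16
det of the 2×2 block = 18
det = (-16)·(18) = -288

-288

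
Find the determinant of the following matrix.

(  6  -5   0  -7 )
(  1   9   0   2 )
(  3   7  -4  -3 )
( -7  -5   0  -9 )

Expand along column 3 (it has 3 zeros):
  + (-4) · M_33   where M_33 = det([6 -5 -7; 1 9 2; -7 -5 -9]) = -807
det = (+1)·(-4)·(-807) = 3228

3228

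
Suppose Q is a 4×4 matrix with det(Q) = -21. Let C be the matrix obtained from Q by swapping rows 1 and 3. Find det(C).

Swapping two rows multiplies the determinant by −1.
det(C) = (-1)·(-21) = 21

The determinant is 21.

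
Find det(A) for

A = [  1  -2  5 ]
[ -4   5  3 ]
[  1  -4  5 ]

Expand along column 1:
  + 1 · |5 3; -4 5| = 1·(25 − (-12)) = 37
  − (-4) · |-2 5; -4 5| = −(-4)·(-10 − (-20)) = 40
  + 1 · |-2 5; 5 3| = 1·(-6 − 25) = -31
Sum: (37) + (40) + (-31) = 46

The determinant is 46.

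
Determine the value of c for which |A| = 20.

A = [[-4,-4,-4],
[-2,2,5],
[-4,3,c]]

7

Expanding along the row containing c, det(A) is linear in c: det(A) = (-16)·c + (132).
Set (-16)·c + (132) = 20  ⇒  (-16)·c = -112  ⇒  c = 7.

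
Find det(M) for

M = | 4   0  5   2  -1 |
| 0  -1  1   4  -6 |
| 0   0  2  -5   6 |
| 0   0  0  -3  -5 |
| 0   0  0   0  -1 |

-24

M is upper triangular, so det(M) is the product of the diagonal entries:
det = (4) · (-1) · (2) · (-3) · (-1) = -24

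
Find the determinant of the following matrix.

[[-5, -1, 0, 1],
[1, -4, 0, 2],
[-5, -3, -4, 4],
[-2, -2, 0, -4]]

Expand along column 3 (it has 3 zeros):
  + (-4) · M_33   where M_33 = det([-5 -1 1; 1 -4 2; -2 -2 -4]) = -110
det = (+1)·(-4)·(-110) = 440

440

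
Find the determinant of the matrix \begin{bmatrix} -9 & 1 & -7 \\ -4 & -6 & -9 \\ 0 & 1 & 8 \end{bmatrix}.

The determinant is 411.

Expand along row 3:
  − 1 · |-9 -7; -4 -9| = −1·(81 − 28) = -53
  + 8 · |-9 1; -4 -6| = 8·(54 − (-4)) = 464
Sum: (-53) + (464) = 411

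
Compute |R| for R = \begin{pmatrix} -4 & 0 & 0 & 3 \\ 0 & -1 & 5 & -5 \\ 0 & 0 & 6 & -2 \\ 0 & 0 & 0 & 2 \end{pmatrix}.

The determinant is 48.

R is block upper-triangular with a 2×2 block and a 2×2 block on the diagonal, so its determinant equals the product of the determinants of the diagonal blocks.
det of the 2×2 block = 4
det of the 2×2 block = 12
det = (4)·(12) = 48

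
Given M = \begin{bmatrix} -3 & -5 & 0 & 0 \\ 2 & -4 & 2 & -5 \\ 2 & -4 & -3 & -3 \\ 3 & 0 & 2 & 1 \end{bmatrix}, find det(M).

-513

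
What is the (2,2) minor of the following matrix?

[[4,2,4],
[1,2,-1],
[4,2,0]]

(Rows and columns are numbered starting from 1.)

Delete row 2 and column 2; the remaining 2×2 submatrix is [4 4; 4 0].
Its determinant is 4·0 − 4·4 = -16.

-16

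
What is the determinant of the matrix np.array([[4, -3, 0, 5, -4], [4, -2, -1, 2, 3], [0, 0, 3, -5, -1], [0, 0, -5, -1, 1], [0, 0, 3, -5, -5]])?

448

The matrix is block upper-triangular with a 2×2 block and a 3×3 block on the diagonal, so its determinant equals the product of the determinants of the diagonal blocks.
det of the 2×2 block = 4
det of the 3×3 block = 112
det = (4)·(112) = 448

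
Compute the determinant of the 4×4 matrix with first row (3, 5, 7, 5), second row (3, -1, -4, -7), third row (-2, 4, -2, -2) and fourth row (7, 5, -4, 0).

Expand along row 4 (it has 1 zero):
  − (7) · M_41   where M_41 = det([5 7 5; -1 -4 -7; 4 -2 -2]) = -150
  + (5) · M_42   where M_42 = det([3 7 5; 3 -4 -7; -2 -2 -2]) = 52
  − (-4) · M_43   where M_43 = det([3 5 5; 3 -1 -7; -2 4 -2]) = 240
det = (-1)·(7)·(-150) + (+1)·(5)·(52) + (-1)·(-4)·(240) = 2270

2270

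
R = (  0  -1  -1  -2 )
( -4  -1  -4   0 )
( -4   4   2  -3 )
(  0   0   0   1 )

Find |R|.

-4

Expand along row 4 (it has 3 zeros):
  + (1) · M_44   where M_44 = det([0 -1 -1; -4 -1 -4; -4 4 2]) = -4
det = (+1)·(1)·(-4) = -4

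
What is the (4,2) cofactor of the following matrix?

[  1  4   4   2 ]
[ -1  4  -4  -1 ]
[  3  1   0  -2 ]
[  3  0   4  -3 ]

Delete row 4 and column 2; the remaining 3×3 submatrix is [1 4 2; -1 -4 -1; 3 0 -2].
Its determinant is 12.
The cofactor carries sign (−1)^(4+2) = +1, so C_{4,2} = +(12) = 12.

12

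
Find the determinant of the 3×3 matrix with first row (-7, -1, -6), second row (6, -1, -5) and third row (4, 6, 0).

-430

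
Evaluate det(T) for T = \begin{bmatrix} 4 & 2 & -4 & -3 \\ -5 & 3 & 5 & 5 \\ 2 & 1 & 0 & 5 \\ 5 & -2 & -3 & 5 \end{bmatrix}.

Expand along row 3 (it has 1 zero):
  + (2) · M_31   where M_31 = det([2 -4 -3; 3 5 5; -2 -3 5]) = 177
  − (1) · M_32   where M_32 = det([4 -4 -3; -5 5 5; 5 -3 5]) = -10
  − (5) · M_34   where M_34 = det([4 2 -4; -5 3 5; 5 -2 -3]) = 44
det = (+1)·(2)·(177) + (-1)·(1)·(-10) + (-1)·(5)·(44) = 144

|T| = 144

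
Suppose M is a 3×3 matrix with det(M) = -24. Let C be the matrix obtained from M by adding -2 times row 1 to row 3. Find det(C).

Adding a multiple of one row to another leaves the determinant unchanged.
det(C) = (1)·(-24) = -24

|C| = -24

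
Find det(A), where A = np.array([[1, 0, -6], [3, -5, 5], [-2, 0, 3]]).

|A| = 45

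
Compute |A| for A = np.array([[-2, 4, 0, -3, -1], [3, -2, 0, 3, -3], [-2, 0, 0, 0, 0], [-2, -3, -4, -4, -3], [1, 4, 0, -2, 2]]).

Expand along row 3 (it has 4 zeros):
  + (-2) · M_31   where M_31 = det([4 0 -3 -1; -2 0 3 -3; -3 -4 -4 -3; 4 0 -2 2]) = 128
det = (+1)·(-2)·(128) = -256

The determinant is -256.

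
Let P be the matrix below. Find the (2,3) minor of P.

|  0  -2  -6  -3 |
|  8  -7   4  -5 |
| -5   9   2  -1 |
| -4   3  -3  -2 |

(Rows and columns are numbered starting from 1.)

Delete row 2 and column 3; the remaining 3×3 submatrix is [0 -2 -3; -5 9 -1; -4 3 -2].
Its determinant is -51.

-51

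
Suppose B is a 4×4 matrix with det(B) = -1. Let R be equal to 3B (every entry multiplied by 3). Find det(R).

For a 4×4 matrix, det(3B) = 3^4·det(B) = 81·det(B).
det(R) = (81)·(-1) = -81

-81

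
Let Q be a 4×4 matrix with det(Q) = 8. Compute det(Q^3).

512

det(Q^3) = (det Q)^3 = (8)^3 = 512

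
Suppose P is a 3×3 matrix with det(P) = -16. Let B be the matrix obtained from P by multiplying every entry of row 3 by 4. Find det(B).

Scaling one row by 4 multiplies the determinant by 4.
det(B) = (4)·(-16) = -64

-64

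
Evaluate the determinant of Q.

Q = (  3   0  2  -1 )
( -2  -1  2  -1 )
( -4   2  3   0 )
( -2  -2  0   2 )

Expand along row 1 (it has 1 zero):
  + (3) · M_11   where M_11 = det([-1 2 -1; 2 3 0; -2 0 2]) = -20
  + (2) · M_13   where M_13 = det([-2 -1 -1; -4 2 0; -2 -2 2]) = -28
  − (-1) · M_14   where M_14 = det([-2 -1 2; -4 2 3; -2 -2 0]) = 18
det = (+1)·(3)·(-20) + (+1)·(2)·(-28) + (-1)·(-1)·(18) = -98

|Q| = -98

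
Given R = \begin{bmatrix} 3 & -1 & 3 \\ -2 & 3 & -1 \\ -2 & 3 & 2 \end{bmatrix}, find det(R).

Expand along column 1:
  + 3 · |3 -1; 3 2| = 3·(6 − (-3)) = 27
  − (-2) · |-1 3; 3 2| = −(-2)·(-2 − 9) = -22
  + (-2) · |-1 3; 3 -1| = (-2)·(1 − 9) = 16
Sum: (27) + (-22) + (16) = 21

The determinant is 21.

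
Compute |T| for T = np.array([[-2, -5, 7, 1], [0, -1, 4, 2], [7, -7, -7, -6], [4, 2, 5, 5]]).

|T| = 110

Expand along row 2 (it has 1 zero):
  + (-1) · M_22   where M_22 = det([-2 7 1; 7 -7 -6; 4 5 5]) = -340
  − (4) · M_23   where M_23 = det([-2 -5 1; 7 -7 -6; 4 2 5]) = 383
  + (2) · M_24   where M_24 = det([-2 -5 7; 7 -7 -7; 4 2 5]) = 651
det = (+1)·(-1)·(-340) + (-1)·(4)·(383) + (+1)·(2)·(651) = 110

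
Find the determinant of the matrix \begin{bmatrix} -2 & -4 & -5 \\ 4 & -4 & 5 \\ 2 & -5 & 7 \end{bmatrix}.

Expand along row 1:
  + (-2) · |-4 5; -5 7| = (-2)·(-28 − (-25)) = 6
  − (-4) · |4 5; 2 7| = −(-4)·(28 − 10) = 72
  + (-5) · |4 -4; 2 -5| = (-5)·(-20 − (-8)) = 60
Sum: (6) + (72) + (60) = 138

138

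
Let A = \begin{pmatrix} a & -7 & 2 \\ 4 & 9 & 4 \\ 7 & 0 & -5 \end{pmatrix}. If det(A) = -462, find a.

Expanding along the column containing a, det(A) is linear in a: det(A) = (-45)·a + (-462).
Set (-45)·a + (-462) = -462  ⇒  (-45)·a = 0  ⇒  a = 0.

0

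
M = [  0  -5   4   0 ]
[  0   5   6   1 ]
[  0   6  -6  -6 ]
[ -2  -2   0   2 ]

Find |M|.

The determinant is 588.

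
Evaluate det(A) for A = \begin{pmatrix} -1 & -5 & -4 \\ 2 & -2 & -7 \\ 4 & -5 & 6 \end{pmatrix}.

255

Expand along row 1:
  + (-1) · |-2 -7; -5 6| = (-1)·(-12 − 35) = 47
  − (-5) · |2 -7; 4 6| = −(-5)·(12 − (-28)) = 200
  + (-4) · |2 -2; 4 -5| = (-4)·(-10 − (-8)) = 8
Sum: (47) + (200) + (8) = 255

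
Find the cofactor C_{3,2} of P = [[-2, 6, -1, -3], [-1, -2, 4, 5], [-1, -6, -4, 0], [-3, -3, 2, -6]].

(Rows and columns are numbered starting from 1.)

-59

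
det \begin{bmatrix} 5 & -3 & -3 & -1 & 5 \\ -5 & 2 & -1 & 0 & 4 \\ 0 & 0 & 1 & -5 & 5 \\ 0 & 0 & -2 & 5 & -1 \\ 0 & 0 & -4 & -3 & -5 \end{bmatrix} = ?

The matrix is block upper-triangular with a 2×2 block and a 3×3 block on the diagonal, so its determinant equals the product of the determinants of the diagonal blocks.
det of the 2×2 block = -5
det of the 3×3 block = 132
det = (-5)·(132) = -660

The determinant is -660.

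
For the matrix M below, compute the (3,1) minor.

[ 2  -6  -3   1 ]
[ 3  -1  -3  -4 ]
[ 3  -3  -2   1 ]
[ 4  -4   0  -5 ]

The minor is -135.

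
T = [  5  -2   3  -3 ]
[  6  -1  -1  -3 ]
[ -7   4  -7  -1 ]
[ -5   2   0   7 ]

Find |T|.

Expand along row 4 (it has 1 zero):
  − (-5) · M_41   where M_41 = det([-2 3 -3; -1 -1 -3; 4 -7 -1]) = -32
  + (2) · M_42   where M_42 = det([5 3 -3; 6 -1 -3; -7 -7 -1]) = 128
  + (7) · M_44   where M_44 = det([5 -2 3; 6 -1 -1; -7 4 -7]) = 8
det = (-1)·(-5)·(-32) + (+1)·(2)·(128) + (+1)·(7)·(8) = 152

|T| = 152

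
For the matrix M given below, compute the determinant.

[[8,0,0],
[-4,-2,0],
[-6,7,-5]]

80

M is lower triangular, so det(M) is the product of the diagonal entries:
det = (8) · (-2) · (-5) = 80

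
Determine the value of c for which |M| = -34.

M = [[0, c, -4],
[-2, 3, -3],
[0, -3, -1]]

Expanding along the column containing c, det(M) is linear in c: det(M) = (-2)·c + (-24).
Set (-2)·c + (-24) = -34  ⇒  (-2)·c = -10  ⇒  c = 5.

c = 5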